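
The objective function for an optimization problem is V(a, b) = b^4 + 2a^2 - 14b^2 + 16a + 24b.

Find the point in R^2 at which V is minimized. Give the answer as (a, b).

V(a,b) separates as P(a) + Q(b), so its minimum is min P + min Q.
P'(a) = 4a + 16 vanishes at a ∈ {-4}; Q'(b) = 4(b - 2)(b - 1)(b + 3) vanishes at b ∈ {-3, 1, 2}.
Local minima of P (where P''>0): P(-4)=-32. Local minima of Q: Q(-3)=-117, Q(2)=8.
So the global minimum of V is P(-4) + Q(-3) = -32 − 117 = -149, attained at (-4, -3).

(-4, -3)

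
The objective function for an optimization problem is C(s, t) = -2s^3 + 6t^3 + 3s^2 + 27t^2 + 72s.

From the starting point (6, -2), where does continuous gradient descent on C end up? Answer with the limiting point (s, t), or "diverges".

C is separable, so gradient descent decouples: s follows -∂C/∂s, t follows -∂C/∂t.
∂C/∂s = -6(s - 4)(s + 3); at s=6 this is -108, so s increases.
∂C/∂t = 18t(t + 3); at t=-2 this is -36, so t increases.
The s-coordinate has no critical point in that direction and runs off to infinity.

diverges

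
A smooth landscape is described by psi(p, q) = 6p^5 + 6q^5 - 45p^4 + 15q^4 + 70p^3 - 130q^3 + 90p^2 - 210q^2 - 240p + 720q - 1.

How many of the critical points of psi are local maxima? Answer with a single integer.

psi separates as a function of p plus a function of q, so ∇psi=0 decouples.
∂psi/∂p = 30(p - 4)(p - 2)(p - 1)(p + 1) = 0 at p ∈ {-1, 1, 2, 4}; ∂psi/∂q = 30(q - 3)(q - 1)(q + 2)(q + 4) = 0 at q ∈ {-4, -2, 1, 3}.
The Hessian is diagonal: diag(psi_pp, psi_qq). Second derivatives: psi_pp(-1)=-900, psi_pp(1)=180, psi_pp(2)=-180, psi_pp(4)=900; psi_qq(-4)=-2100, psi_qq(-2)=900, psi_qq(1)=-900, psi_qq(3)=2100.
Local maxima occur where both diagonal entries negative: (-1, -4), (-1, 1), (2, -4), (2, 1). Count: 4.

4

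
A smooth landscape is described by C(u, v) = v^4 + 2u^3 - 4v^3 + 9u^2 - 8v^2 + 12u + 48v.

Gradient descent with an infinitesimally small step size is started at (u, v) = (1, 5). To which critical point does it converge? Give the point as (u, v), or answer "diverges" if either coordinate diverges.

C is separable, so gradient descent decouples: u follows -∂C/∂u, v follows -∂C/∂v.
∂C/∂u = 6(u + 1)(u + 2); at u=1 this is 36, so u decreases.
∂C/∂v = 4(v - 3)(v - 2)(v + 2); at v=5 this is 168, so v decreases.
u converges to its nearest critical value -1 (a local min of the u-part); v converges to 3. The iterate converges to (-1, 3).

(-1, 3)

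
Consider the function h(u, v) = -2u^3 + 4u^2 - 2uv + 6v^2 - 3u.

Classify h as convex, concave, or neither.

The term -2u^3 is cubic, so the Hessian is not constant.
∂²h/∂u² = -12u + 8, which takes both signs as u varies (negative for sufficiently large u). A diagonal entry of the Hessian changing sign means the Hessian is neither positive- nor negative-semidefinite on all of R^2.

neither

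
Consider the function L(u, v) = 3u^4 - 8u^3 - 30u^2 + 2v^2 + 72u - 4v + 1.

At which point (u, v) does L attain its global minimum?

L(u,v) separates as P(u) + Q(v) + 1, so its minimum is min P + min Q + 1.
P'(u) = 12(u - 3)(u - 1)(u + 2) vanishes at u ∈ {-2, 1, 3}; Q'(v) = 4v - 4 vanishes at v ∈ {1}.
Local minima of P (where P''>0): P(-2)=-152, P(3)=-27. Local minima of Q: Q(1)=-2.
So the global minimum of L is P(-2) + Q(1) + 1 = -152 − 2 + 1 = -153, attained at (-2, 1).

(-2, 1)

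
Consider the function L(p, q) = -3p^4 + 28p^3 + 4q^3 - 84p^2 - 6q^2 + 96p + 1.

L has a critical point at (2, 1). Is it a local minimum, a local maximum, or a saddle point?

The mixed partial ∂²L/∂p∂q is 0, so the Hessian at any point is diag(L_pp, L_qq) = diag(12(-3p^2 + 14p - 14), 12(2q - 1)).
At (2, 1): H = diag(24, 12).
Both eigenvalues are positive, so H is positive definite: a local minimum.

local minimum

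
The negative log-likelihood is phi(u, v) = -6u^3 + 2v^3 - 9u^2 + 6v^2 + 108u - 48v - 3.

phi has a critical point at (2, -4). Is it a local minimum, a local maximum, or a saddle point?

The mixed partial ∂²phi/∂u∂v is 0, so the Hessian at any point is diag(phi_uu, phi_vv) = diag(-18(2u + 1), 12(v + 1)).
At (2, -4): H = diag(-90, -36).
Both eigenvalues are negative, so H is negative definite: a local maximum.

local maximum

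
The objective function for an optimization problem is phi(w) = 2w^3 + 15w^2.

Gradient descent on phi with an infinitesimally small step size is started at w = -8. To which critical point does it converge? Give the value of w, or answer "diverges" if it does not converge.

phi'(w) = 6w(w + 5), so phi'(-8) = 144.
Gradient descent moves in the -phi' direction, i.e. w is decreasing.
There is no critical point below w=-8, and phi' keeps the same sign, so the iterate runs off to −∞.

diverges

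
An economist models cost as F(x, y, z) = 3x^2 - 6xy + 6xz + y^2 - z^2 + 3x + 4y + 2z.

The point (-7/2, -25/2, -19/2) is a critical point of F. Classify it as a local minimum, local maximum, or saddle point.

saddle point

The Hessian is constant: H = [[6, -6, 6], [-6, 2, 0], [6, 0, -2]].
Leading principal minors: Δ₁ = 6, Δ₂ = -24, Δ₃ = -24.
The minors fit neither the all-positive nor the alternating-sign pattern, so H is indefinite: a saddle point.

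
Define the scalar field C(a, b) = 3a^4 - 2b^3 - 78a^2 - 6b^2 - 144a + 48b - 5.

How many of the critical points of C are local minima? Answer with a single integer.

2

C separates as a function of a plus a function of b, so ∇C=0 decouples.
∂C/∂a = 12(a - 4)(a + 1)(a + 3) = 0 at a ∈ {-3, -1, 4}; ∂C/∂b = -6(b - 2)(b + 4) = 0 at b ∈ {-4, 2}.
The Hessian is diagonal: diag(C_aa, C_bb). Second derivatives: C_aa(-3)=168, C_aa(-1)=-120, C_aa(4)=420; C_bb(-4)=36, C_bb(2)=-36.
Local minima occur where both diagonal entries positive: (-3, -4), (4, -4). Count: 2.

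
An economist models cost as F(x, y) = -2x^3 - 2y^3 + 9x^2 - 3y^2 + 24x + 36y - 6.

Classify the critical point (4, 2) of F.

local maximum

The mixed partial ∂²F/∂x∂y is 0, so the Hessian at any point is diag(F_xx, F_yy) = diag(6(-2x + 3), -6(2y + 1)).
At (4, 2): H = diag(-30, -30).
Both eigenvalues are negative, so H is negative definite: a local maximum.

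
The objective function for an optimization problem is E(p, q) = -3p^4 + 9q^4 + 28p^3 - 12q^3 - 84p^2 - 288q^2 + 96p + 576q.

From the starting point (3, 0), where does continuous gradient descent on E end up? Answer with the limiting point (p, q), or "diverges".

(2, -4)

E is separable, so gradient descent decouples: p follows -∂E/∂p, q follows -∂E/∂q.
∂E/∂p = -12(p - 4)(p - 2)(p - 1); at p=3 this is 24, so p decreases.
∂E/∂q = 36(q - 4)(q - 1)(q + 4); at q=0 this is 576, so q decreases.
p converges to its nearest critical value 2 (a local min of the p-part); q converges to -4. The iterate converges to (2, -4).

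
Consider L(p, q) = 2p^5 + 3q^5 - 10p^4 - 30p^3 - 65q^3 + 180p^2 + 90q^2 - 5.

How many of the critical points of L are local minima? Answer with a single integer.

L separates as a function of p plus a function of q, so ∇L=0 decouples.
∂L/∂p = 10p(p - 4)(p - 3)(p + 3) = 0 at p ∈ {-3, 0, 3, 4}; ∂L/∂q = 15q(q - 3)(q - 1)(q + 4) = 0 at q ∈ {-4, 0, 1, 3}.
The Hessian is diagonal: diag(L_pp, L_qq). Second derivatives: L_pp(-3)=-1260, L_pp(0)=360, L_pp(3)=-180, L_pp(4)=280; L_qq(-4)=-2100, L_qq(0)=180, L_qq(1)=-150, L_qq(3)=630.
Local minima occur where both diagonal entries positive: (0, 0), (0, 3), (4, 0), (4, 3). Count: 4.

4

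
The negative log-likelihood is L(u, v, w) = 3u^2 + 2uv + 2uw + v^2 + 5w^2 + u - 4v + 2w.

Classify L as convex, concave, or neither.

convex

L is quadratic, so its Hessian is the constant matrix H = [[6, 2, 2], [2, 2, 0], [2, 0, 10]].
Leading principal minors: 6, 8, 72.
All positive ⇒ H ≻ 0 ⇒ convex.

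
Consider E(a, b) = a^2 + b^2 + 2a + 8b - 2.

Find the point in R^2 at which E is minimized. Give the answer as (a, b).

E(a,b) separates as P(a) + Q(b) − 2, so its minimum is min P + min Q − 2.
P'(a) = 2a + 2 vanishes at a ∈ {-1}; Q'(b) = 2b + 8 vanishes at b ∈ {-4}.
Local minima of P (where P''>0): P(-1)=-1. Local minima of Q: Q(-4)=-16.
So the global minimum of E is P(-1) + Q(-4) − 2 = -1 − 16 − 2 = -19, attained at (-1, -4).

(-1, -4)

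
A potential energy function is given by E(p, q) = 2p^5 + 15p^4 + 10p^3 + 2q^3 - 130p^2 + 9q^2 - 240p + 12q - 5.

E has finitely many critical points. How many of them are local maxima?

E separates as a function of p plus a function of q, so ∇E=0 decouples.
∂E/∂p = 10(p - 2)(p + 1)(p + 3)(p + 4) = 0 at p ∈ {-4, -3, -1, 2}; ∂E/∂q = 6(q + 1)(q + 2) = 0 at q ∈ {-2, -1}.
The Hessian is diagonal: diag(E_pp, E_qq). Second derivatives: E_pp(-4)=-180, E_pp(-3)=100, E_pp(-1)=-180, E_pp(2)=900; E_qq(-2)=-6, E_qq(-1)=6.
Local maxima occur where both diagonal entries negative: (-4, -2), (-1, -2). Count: 2.

2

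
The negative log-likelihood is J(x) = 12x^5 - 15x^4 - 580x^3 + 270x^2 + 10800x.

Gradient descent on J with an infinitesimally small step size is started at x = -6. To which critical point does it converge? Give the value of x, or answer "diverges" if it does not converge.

diverges

J'(x) = 60(x - 5)(x - 3)(x + 3)(x + 4), so J'(-6) = 35640.
Gradient descent moves in the -J' direction, i.e. x is decreasing.
There is no critical point below x=-6, and J' keeps the same sign, so the iterate runs off to −∞.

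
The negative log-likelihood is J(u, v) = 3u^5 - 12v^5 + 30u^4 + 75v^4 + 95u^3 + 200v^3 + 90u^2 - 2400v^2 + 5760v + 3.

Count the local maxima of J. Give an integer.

J separates as a function of u plus a function of v, so ∇J=0 decouples.
∂J/∂u = 15u(u + 1)(u + 3)(u + 4) = 0 at u ∈ {-4, -3, -1, 0}; ∂J/∂v = -60(v - 4)(v - 3)(v - 2)(v + 4) = 0 at v ∈ {-4, 2, 3, 4}.
The Hessian is diagonal: diag(J_uu, J_vv). Second derivatives: J_uu(-4)=-180, J_uu(-3)=90, J_uu(-1)=-90, J_uu(0)=180; J_vv(-4)=20160, J_vv(2)=-720, J_vv(3)=420, J_vv(4)=-960.
Local maxima occur where both diagonal entries negative: (-4, 2), (-4, 4), (-1, 2), (-1, 4). Count: 4.

4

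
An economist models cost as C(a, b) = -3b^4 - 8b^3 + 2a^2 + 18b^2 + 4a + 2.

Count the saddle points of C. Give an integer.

2

C separates as a function of a plus a function of b, so ∇C=0 decouples.
∂C/∂a = 4(a + 1) = 0 at a ∈ {-1}; ∂C/∂b = -12b(b - 1)(b + 3) = 0 at b ∈ {-3, 0, 1}.
The Hessian is diagonal: diag(C_aa, C_bb). Second derivatives: C_aa(-1)=4; C_bb(-3)=-144, C_bb(0)=36, C_bb(1)=-48.
Saddle points occur where the two diagonal entries have opposite signs: (-1, -3), (-1, 1). Count: 2.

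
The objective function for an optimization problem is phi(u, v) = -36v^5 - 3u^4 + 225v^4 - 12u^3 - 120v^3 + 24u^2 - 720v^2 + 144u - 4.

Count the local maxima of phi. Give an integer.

4

phi separates as a function of u plus a function of v, so ∇phi=0 decouples.
∂phi/∂u = -12(u - 2)(u + 2)(u + 3) = 0 at u ∈ {-3, -2, 2}; ∂phi/∂v = -180v(v - 4)(v - 2)(v + 1) = 0 at v ∈ {-1, 0, 2, 4}.
The Hessian is diagonal: diag(phi_uu, phi_vv). Second derivatives: phi_uu(-3)=-60, phi_uu(-2)=48, phi_uu(2)=-240; phi_vv(-1)=2700, phi_vv(0)=-1440, phi_vv(2)=2160, phi_vv(4)=-7200.
Local maxima occur where both diagonal entries negative: (-3, 0), (-3, 4), (2, 0), (2, 4). Count: 4.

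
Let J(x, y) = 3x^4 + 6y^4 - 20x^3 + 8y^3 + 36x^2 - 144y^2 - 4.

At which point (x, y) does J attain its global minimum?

(0, -4)

J(x,y) separates as P(x) + Q(y) − 4, so its minimum is min P + min Q − 4.
P'(x) = 12x(x - 3)(x - 2) vanishes at x ∈ {0, 2, 3}; Q'(y) = 24y(y - 3)(y + 4) vanishes at y ∈ {-4, 0, 3}.
Local minima of P (where P''>0): P(0)=0, P(3)=27. Local minima of Q: Q(-4)=-1280, Q(3)=-594.
So the global minimum of J is P(0) + Q(-4) − 4 = 0 − 1280 − 4 = -1284, attained at (0, -4).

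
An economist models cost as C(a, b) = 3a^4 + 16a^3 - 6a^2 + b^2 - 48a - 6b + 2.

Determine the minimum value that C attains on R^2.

C(a,b) separates as P(a) + Q(b) + 2, so its minimum is min P + min Q + 2.
P'(a) = 12(a - 1)(a + 1)(a + 4) vanishes at a ∈ {-4, -1, 1}; Q'(b) = 2b - 6 vanishes at b ∈ {3}.
Local minima of P (where P''>0): P(-4)=-160, P(1)=-35. Local minima of Q: Q(3)=-9.
So the global minimum of C is P(-4) + Q(3) + 2 = -160 − 9 + 2 = -167, attained at (-4, 3).

-167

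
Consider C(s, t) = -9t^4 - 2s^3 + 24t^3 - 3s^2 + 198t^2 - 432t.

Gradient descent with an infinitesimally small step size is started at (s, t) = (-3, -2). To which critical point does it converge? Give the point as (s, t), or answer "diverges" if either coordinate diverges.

(-1, 1)

C is separable, so gradient descent decouples: s follows -∂C/∂s, t follows -∂C/∂t.
∂C/∂s = -6s(s + 1); at s=-3 this is -36, so s increases.
∂C/∂t = -36(t - 4)(t - 1)(t + 3); at t=-2 this is -648, so t increases.
s converges to its nearest critical value -1 (a local min of the s-part); t converges to 1. The iterate converges to (-1, 1).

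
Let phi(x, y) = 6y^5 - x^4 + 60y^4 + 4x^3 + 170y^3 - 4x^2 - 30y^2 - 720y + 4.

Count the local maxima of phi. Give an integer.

phi separates as a function of x plus a function of y, so ∇phi=0 decouples.
∂phi/∂x = -4x(x - 2)(x - 1) = 0 at x ∈ {0, 1, 2}; ∂phi/∂y = 30(y - 1)(y + 2)(y + 3)(y + 4) = 0 at y ∈ {-4, -3, -2, 1}.
The Hessian is diagonal: diag(phi_xx, phi_yy). Second derivatives: phi_xx(0)=-8, phi_xx(1)=4, phi_xx(2)=-8; phi_yy(-4)=-300, phi_yy(-3)=120, phi_yy(-2)=-180, phi_yy(1)=1800.
Local maxima occur where both diagonal entries negative: (0, -4), (0, -2), (2, -4), (2, -2). Count: 4.

4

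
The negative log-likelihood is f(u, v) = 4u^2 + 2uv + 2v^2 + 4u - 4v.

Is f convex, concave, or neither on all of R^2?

f is quadratic, so its Hessian is the constant matrix H = [[8, 2], [2, 4]].
det(H) = 28, tr(H) = 12.
det(H) > 0 and tr(H) > 0, so H is positive definite everywhere: convex.

convex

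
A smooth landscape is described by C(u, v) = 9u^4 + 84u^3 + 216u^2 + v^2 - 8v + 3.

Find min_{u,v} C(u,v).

C(u,v) separates as P(u) + Q(v) + 3, so its minimum is min P + min Q + 3.
P'(u) = 36u(u + 3)(u + 4) vanishes at u ∈ {-4, -3, 0}; Q'(v) = 2v - 8 vanishes at v ∈ {4}.
Local minima of P (where P''>0): P(-4)=384, P(0)=0. Local minima of Q: Q(4)=-16.
So the global minimum of C is P(0) + Q(4) + 3 = 0 − 16 + 3 = -13, attained at (0, 4).

-13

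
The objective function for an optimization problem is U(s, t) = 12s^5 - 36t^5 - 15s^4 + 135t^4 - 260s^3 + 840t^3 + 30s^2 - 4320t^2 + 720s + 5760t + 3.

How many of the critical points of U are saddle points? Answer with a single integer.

U separates as a function of s plus a function of t, so ∇U=0 decouples.
∂U/∂s = 60(s - 4)(s - 1)(s + 1)(s + 3) = 0 at s ∈ {-3, -1, 1, 4}; ∂U/∂t = -180(t - 4)(t - 2)(t - 1)(t + 4) = 0 at t ∈ {-4, 1, 2, 4}.
The Hessian is diagonal: diag(U_ss, U_tt). Second derivatives: U_ss(-3)=-3360, U_ss(-1)=1200, U_ss(1)=-1440, U_ss(4)=6300; U_tt(-4)=43200, U_tt(1)=-2700, U_tt(2)=2160, U_tt(4)=-8640.
Saddle points occur where the two diagonal entries have opposite signs: (-3, -4), (-3, 2), (-1, 1), (-1, 4), (1, -4), (1, 2), (4, 1), (4, 4). Count: 8.

8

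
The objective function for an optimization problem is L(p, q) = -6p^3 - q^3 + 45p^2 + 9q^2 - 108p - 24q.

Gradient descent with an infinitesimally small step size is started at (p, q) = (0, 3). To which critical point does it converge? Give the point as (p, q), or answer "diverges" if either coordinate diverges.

L is separable, so gradient descent decouples: p follows -∂L/∂p, q follows -∂L/∂q.
∂L/∂p = -18(p - 3)(p - 2); at p=0 this is -108, so p increases.
∂L/∂q = -3(q - 4)(q - 2); at q=3 this is 3, so q decreases.
p converges to its nearest critical value 2 (a local min of the p-part); q converges to 2. The iterate converges to (2, 2).

(2, 2)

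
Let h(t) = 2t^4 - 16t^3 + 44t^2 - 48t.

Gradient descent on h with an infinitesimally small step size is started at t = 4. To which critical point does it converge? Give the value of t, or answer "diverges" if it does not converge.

3

h'(t) = 8(t - 3)(t - 2)(t - 1), so h'(4) = 48.
Gradient descent moves in the -h' direction, i.e. t is decreasing.
The nearest critical point in that direction is t = 3, where h'' = 16 > 0 (a local minimum). The iterate converges there.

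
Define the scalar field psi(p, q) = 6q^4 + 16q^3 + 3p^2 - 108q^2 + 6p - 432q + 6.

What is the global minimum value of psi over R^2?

psi(p,q) separates as A(p) + B(q) + 6, so its minimum is min A + min B + 6.
A'(p) = 6p + 6 vanishes at p ∈ {-1}; B'(q) = 24(q - 3)(q + 2)(q + 3) vanishes at q ∈ {-3, -2, 3}.
Local minima of A (where A''>0): A(-1)=-3. Local minima of B: B(-3)=378, B(3)=-1350.
So the global minimum of psi is A(-1) + B(3) + 6 = -3 − 1350 + 6 = -1347, attained at (-1, 3).

-1347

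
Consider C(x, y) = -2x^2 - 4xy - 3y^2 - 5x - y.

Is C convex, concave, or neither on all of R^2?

C is quadratic, so its Hessian is the constant matrix H = [[-4, -4], [-4, -6]].
det(H) = 8, tr(H) = -10.
det(H) > 0 and tr(H) < 0, so H is negative definite everywhere: concave.

concave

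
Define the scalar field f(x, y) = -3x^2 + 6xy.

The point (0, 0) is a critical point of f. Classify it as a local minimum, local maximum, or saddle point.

The Hessian of f is constant: H = [[-6, 6], [6, 0]].
det(H) = (-6)·0 − 6² = -36.
Since det(H) < 0, H is indefinite and the critical point is a saddle point.

saddle point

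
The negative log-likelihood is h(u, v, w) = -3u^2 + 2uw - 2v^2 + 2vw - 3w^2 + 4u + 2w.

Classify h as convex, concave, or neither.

h is quadratic, so its Hessian is the constant matrix H = [[-6, 0, 2], [0, -4, 2], [2, 2, -6]].
Leading principal minors: -6, 24, -104.
Signs alternate −, +, − ⇒ H ≺ 0 ⇒ concave.

concave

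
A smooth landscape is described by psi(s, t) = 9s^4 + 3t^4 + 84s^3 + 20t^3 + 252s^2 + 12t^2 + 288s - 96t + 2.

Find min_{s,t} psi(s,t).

-251

psi(s,t) separates as P(s) + Q(t) + 2, so its minimum is min P + min Q + 2.
P'(s) = 36(s + 1)(s + 2)(s + 4) vanishes at s ∈ {-4, -2, -1}; Q'(t) = 12(t - 1)(t + 2)(t + 4) vanishes at t ∈ {-4, -2, 1}.
Local minima of P (where P''>0): P(-4)=-192, P(-1)=-111. Local minima of Q: Q(-4)=64, Q(1)=-61.
So the global minimum of psi is P(-4) + Q(1) + 2 = -192 − 61 + 2 = -251, attained at (-4, 1).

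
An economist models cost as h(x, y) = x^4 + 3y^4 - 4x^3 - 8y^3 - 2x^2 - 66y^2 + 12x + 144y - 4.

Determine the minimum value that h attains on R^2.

h(x,y) separates as P(x) + Q(y) − 4, so its minimum is min P + min Q − 4.
P'(x) = 4(x - 3)(x - 1)(x + 1) vanishes at x ∈ {-1, 1, 3}; Q'(y) = 12(y - 4)(y - 1)(y + 3) vanishes at y ∈ {-3, 1, 4}.
Local minima of P (where P''>0): P(-1)=-9, P(3)=-9. Local minima of Q: Q(-3)=-567, Q(4)=-224.
So the global minimum of h is P(-1) + Q(-3) − 4 = -9 − 567 − 4 = -580, attained at (-1, -3).

-580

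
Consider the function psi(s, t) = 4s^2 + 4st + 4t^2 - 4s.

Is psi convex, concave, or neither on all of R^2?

psi is quadratic, so its Hessian is the constant matrix H = [[8, 4], [4, 8]].
det(H) = 48, tr(H) = 16.
det(H) > 0 and tr(H) > 0, so H is positive definite everywhere: convex.

convex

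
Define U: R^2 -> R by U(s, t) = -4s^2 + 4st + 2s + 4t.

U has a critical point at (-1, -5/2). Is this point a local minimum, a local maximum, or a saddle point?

The Hessian of U is constant: H = [[-8, 4], [4, 0]].
det(H) = (-8)·0 − 4² = -16.
Since det(H) < 0, H is indefinite and the critical point is a saddle point.

saddle point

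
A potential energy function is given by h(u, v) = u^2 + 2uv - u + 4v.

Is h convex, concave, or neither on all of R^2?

neither

h is quadratic, so its Hessian is the constant matrix H = [[2, 2], [2, 0]].
det(H) = -4, tr(H) = 2.
det(H) < 0, so H is indefinite: neither convex nor concave.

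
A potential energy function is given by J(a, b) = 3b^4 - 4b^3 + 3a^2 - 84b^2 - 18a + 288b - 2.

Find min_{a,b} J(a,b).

J(a,b) separates as P(a) + Q(b) − 2, so its minimum is min P + min Q − 2.
P'(a) = 6a - 18 vanishes at a ∈ {3}; Q'(b) = 12(b - 3)(b - 2)(b + 4) vanishes at b ∈ {-4, 2, 3}.
Local minima of P (where P''>0): P(3)=-27. Local minima of Q: Q(-4)=-1472, Q(3)=243.
So the global minimum of J is P(3) + Q(-4) − 2 = -27 − 1472 − 2 = -1501, attained at (3, -4).

-1501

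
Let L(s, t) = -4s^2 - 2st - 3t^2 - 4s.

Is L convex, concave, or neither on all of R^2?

L is quadratic, so its Hessian is the constant matrix H = [[-8, -2], [-2, -6]].
det(H) = 44, tr(H) = -14.
det(H) > 0 and tr(H) < 0, so H is negative definite everywhere: concave.

concave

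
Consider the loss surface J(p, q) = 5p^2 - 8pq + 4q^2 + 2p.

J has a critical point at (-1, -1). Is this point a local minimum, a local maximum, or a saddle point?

The Hessian of J is constant: H = [[10, -8], [-8, 8]].
det(H) = 10·8 − (-8)² = 16.
det(H) > 0 and tr(H) = 18 > 0, so H is positive definite and the point is a local minimum.

local minimum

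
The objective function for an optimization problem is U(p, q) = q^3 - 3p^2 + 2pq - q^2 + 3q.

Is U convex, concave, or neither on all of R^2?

neither

The term q^3 is cubic, so the Hessian is not constant.
∂²U/∂q² = 6q - 2, which takes both signs as q varies (negative for sufficiently negative q). A diagonal entry of the Hessian changing sign means the Hessian is neither positive- nor negative-semidefinite on all of R^2.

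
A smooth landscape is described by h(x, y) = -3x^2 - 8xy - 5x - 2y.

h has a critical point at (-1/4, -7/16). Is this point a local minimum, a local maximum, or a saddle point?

saddle point

The Hessian of h is constant: H = [[-6, -8], [-8, 0]].
det(H) = (-6)·0 − (-8)² = -64.
Since det(H) < 0, H is indefinite and the critical point is a saddle point.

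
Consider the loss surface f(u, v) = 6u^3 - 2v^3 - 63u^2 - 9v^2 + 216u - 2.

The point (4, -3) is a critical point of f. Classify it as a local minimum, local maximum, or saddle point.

The mixed partial ∂²f/∂u∂v is 0, so the Hessian at any point is diag(f_uu, f_vv) = diag(18(2u - 7), -6(2v + 3)).
At (4, -3): H = diag(18, 18).
Both eigenvalues are positive, so H is positive definite: a local minimum.

local minimum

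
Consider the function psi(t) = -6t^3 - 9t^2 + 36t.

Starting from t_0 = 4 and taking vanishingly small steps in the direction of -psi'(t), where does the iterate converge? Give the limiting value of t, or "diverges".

psi'(t) = -18(t - 1)(t + 2), so psi'(4) = -324.
Gradient descent moves in the -psi' direction, i.e. t is increasing.
There is no critical point above t=4, and psi' keeps the same sign, so the iterate runs off to +∞.

diverges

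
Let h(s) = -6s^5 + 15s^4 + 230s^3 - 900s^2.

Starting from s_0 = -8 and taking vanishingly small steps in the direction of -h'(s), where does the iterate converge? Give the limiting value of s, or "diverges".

h'(s) = -30s(s - 4)(s - 3)(s + 5), so h'(-8) = -95040.
Gradient descent moves in the -h' direction, i.e. s is increasing.
The nearest critical point in that direction is s = -5, where h'' = 10800 > 0 (a local minimum). The iterate converges there.

-5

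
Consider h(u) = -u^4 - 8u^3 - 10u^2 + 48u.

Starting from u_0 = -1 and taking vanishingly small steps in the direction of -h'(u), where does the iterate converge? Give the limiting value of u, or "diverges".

h'(u) = -4(u - 1)(u + 3)(u + 4), so h'(-1) = 48.
Gradient descent moves in the -h' direction, i.e. u is decreasing.
The nearest critical point in that direction is u = -3, where h'' = 16 > 0 (a local minimum). The iterate converges there.

-3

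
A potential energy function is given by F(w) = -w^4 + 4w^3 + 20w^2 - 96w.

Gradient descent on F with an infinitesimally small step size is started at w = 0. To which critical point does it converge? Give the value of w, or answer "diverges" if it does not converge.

2

F'(w) = -4(w - 4)(w - 2)(w + 3), so F'(0) = -96.
Gradient descent moves in the -F' direction, i.e. w is increasing.
The nearest critical point in that direction is w = 2, where F'' = 40 > 0 (a local minimum). The iterate converges there.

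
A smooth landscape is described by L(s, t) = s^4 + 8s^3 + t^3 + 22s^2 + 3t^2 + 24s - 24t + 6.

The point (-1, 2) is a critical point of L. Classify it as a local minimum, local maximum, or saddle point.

The mixed partial ∂²L/∂s∂t is 0, so the Hessian at any point is diag(L_ss, L_tt) = diag(4(3s^2 + 12s + 11), 6(t + 1)).
At (-1, 2): H = diag(8, 18).
Both eigenvalues are positive, so H is positive definite: a local minimum.

local minimum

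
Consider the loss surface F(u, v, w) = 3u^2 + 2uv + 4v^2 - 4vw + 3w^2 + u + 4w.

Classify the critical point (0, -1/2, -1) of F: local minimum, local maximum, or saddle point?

The Hessian is constant: H = [[6, 2, 0], [2, 8, -4], [0, -4, 6]].
Leading principal minors: Δ₁ = 6, Δ₂ = 44, Δ₃ = 168.
All leading minors are positive, so H is positive definite: a local minimum.

local minimum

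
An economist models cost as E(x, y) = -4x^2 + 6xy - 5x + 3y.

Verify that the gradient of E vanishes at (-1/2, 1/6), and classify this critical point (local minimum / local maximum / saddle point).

saddle point

∇E = (-8x + 6y - 5, 6x + 3); substituting (-1/2, 1/6) gives ∇E = (0, 0), so (-1/2, 1/6) is indeed a critical point.
The Hessian of E is constant: H = [[-8, 6], [6, 0]].
det(H) = (-8)·0 − 6² = -36.
Since det(H) < 0, H is indefinite and the critical point is a saddle point.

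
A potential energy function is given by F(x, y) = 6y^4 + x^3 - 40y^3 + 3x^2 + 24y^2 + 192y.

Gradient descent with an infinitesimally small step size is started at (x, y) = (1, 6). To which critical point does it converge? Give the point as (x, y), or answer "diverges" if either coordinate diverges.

F is separable, so gradient descent decouples: x follows -∂F/∂x, y follows -∂F/∂y.
∂F/∂x = 3x(x + 2); at x=1 this is 9, so x decreases.
∂F/∂y = 24(y - 4)(y - 2)(y + 1); at y=6 this is 1344, so y decreases.
x converges to its nearest critical value 0 (a local min of the x-part); y converges to 4. The iterate converges to (0, 4).

(0, 4)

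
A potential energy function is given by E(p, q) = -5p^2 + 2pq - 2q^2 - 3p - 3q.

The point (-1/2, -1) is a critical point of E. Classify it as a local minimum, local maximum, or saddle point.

local maximum

The Hessian of E is constant: H = [[-10, 2], [2, -4]].
det(H) = (-10)·(-4) − 2² = 36.
det(H) > 0 and tr(H) = -14 < 0, so H is negative definite and the point is a local maximum.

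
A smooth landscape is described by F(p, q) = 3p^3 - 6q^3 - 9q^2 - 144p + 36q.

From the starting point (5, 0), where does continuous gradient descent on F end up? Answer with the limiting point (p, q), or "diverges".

F is separable, so gradient descent decouples: p follows -∂F/∂p, q follows -∂F/∂q.
∂F/∂p = 9(p - 4)(p + 4); at p=5 this is 81, so p decreases.
∂F/∂q = -18(q - 1)(q + 2); at q=0 this is 36, so q decreases.
p converges to its nearest critical value 4 (a local min of the p-part); q converges to -2. The iterate converges to (4, -2).

(4, -2)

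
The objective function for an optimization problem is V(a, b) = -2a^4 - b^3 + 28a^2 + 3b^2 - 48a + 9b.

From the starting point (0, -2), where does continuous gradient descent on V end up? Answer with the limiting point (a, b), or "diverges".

(1, -1)

V is separable, so gradient descent decouples: a follows -∂V/∂a, b follows -∂V/∂b.
∂V/∂a = -8(a - 2)(a - 1)(a + 3); at a=0 this is -48, so a increases.
∂V/∂b = -3(b - 3)(b + 1); at b=-2 this is -15, so b increases.
a converges to its nearest critical value 1 (a local min of the a-part); b converges to -1. The iterate converges to (1, -1).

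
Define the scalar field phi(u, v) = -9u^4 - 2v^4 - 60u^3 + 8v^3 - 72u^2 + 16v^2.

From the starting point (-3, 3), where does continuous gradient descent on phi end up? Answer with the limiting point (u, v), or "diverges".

(-1, 0)

phi is separable, so gradient descent decouples: u follows -∂phi/∂u, v follows -∂phi/∂v.
∂phi/∂u = -36u(u + 1)(u + 4); at u=-3 this is -216, so u increases.
∂phi/∂v = -8v(v - 4)(v + 1); at v=3 this is 96, so v decreases.
u converges to its nearest critical value -1 (a local min of the u-part); v converges to 0. The iterate converges to (-1, 0).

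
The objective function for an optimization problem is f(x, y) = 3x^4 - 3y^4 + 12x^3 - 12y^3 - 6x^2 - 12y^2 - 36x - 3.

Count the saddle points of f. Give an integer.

5

f separates as a function of x plus a function of y, so ∇f=0 decouples.
∂f/∂x = 12(x - 1)(x + 1)(x + 3) = 0 at x ∈ {-3, -1, 1}; ∂f/∂y = -12y(y + 1)(y + 2) = 0 at y ∈ {-2, -1, 0}.
The Hessian is diagonal: diag(f_xx, f_yy). Second derivatives: f_xx(-3)=96, f_xx(-1)=-48, f_xx(1)=96; f_yy(-2)=-24, f_yy(-1)=12, f_yy(0)=-24.
Saddle points occur where the two diagonal entries have opposite signs: (-3, -2), (-3, 0), (-1, -1), (1, -2), (1, 0). Count: 5.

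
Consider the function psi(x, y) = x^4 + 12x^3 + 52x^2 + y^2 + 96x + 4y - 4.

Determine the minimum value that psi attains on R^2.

-72

psi(x,y) separates as P(x) + Q(y) − 4, so its minimum is min P + min Q − 4.
P'(x) = 4(x + 2)(x + 3)(x + 4) vanishes at x ∈ {-4, -3, -2}; Q'(y) = 2y + 4 vanishes at y ∈ {-2}.
Local minima of P (where P''>0): P(-4)=-64, P(-2)=-64. Local minima of Q: Q(-2)=-4.
So the global minimum of psi is P(-4) + Q(-2) − 4 = -64 − 4 − 4 = -72, attained at (-4, -2).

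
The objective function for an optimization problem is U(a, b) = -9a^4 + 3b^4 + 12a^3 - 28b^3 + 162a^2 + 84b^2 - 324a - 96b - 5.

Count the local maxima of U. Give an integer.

2

U separates as a function of a plus a function of b, so ∇U=0 decouples.
∂U/∂a = -36(a - 3)(a - 1)(a + 3) = 0 at a ∈ {-3, 1, 3}; ∂U/∂b = 12(b - 4)(b - 2)(b - 1) = 0 at b ∈ {1, 2, 4}.
The Hessian is diagonal: diag(U_aa, U_bb). Second derivatives: U_aa(-3)=-864, U_aa(1)=288, U_aa(3)=-432; U_bb(1)=36, U_bb(2)=-24, U_bb(4)=72.
Local maxima occur where both diagonal entries negative: (-3, 2), (3, 2). Count: 2.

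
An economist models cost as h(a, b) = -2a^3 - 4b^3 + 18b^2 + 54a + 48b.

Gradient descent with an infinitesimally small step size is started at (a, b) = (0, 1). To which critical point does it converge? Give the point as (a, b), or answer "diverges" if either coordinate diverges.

(-3, -1)

h is separable, so gradient descent decouples: a follows -∂h/∂a, b follows -∂h/∂b.
∂h/∂a = -6(a - 3)(a + 3); at a=0 this is 54, so a decreases.
∂h/∂b = -12(b - 4)(b + 1); at b=1 this is 72, so b decreases.
a converges to its nearest critical value -3 (a local min of the a-part); b converges to -1. The iterate converges to (-3, -1).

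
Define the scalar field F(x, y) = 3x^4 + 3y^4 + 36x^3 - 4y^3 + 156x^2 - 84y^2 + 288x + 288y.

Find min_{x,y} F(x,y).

-1664

F(x,y) separates as P(x) + Q(y), so its minimum is min P + min Q.
P'(x) = 12(x + 2)(x + 3)(x + 4) vanishes at x ∈ {-4, -3, -2}; Q'(y) = 12(y - 3)(y - 2)(y + 4) vanishes at y ∈ {-4, 2, 3}.
Local minima of P (where P''>0): P(-4)=-192, P(-2)=-192. Local minima of Q: Q(-4)=-1472, Q(3)=243.
So the global minimum of F is P(-4) + Q(-4) = -192 − 1472 = -1664, attained at (-4, -4).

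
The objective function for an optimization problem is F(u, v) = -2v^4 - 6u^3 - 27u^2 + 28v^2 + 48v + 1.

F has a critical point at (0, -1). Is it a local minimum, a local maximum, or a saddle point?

The mixed partial ∂²F/∂u∂v is 0, so the Hessian at any point is diag(F_uu, F_vv) = diag(-18(2u + 3), 8(-3v^2 + 7)).
At (0, -1): H = diag(-54, 32).
The eigenvalues have opposite signs, so H is indefinite: a saddle point.

saddle point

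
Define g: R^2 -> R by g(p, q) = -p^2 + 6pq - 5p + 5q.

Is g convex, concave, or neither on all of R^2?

neither

g is quadratic, so its Hessian is the constant matrix H = [[-2, 6], [6, 0]].
det(H) = -36, tr(H) = -2.
det(H) < 0, so H is indefinite: neither convex nor concave.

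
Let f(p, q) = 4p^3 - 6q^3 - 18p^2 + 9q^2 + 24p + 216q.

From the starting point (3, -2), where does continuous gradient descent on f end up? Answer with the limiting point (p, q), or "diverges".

(2, -3)

f is separable, so gradient descent decouples: p follows -∂f/∂p, q follows -∂f/∂q.
∂f/∂p = 12(p - 2)(p - 1); at p=3 this is 24, so p decreases.
∂f/∂q = -18(q - 4)(q + 3); at q=-2 this is 108, so q decreases.
p converges to its nearest critical value 2 (a local min of the p-part); q converges to -3. The iterate converges to (2, -3).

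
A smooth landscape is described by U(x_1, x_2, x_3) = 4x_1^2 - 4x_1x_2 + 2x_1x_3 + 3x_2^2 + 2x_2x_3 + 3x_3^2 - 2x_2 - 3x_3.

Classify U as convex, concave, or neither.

U is quadratic, so its Hessian is the constant matrix H = [[8, -4, 2], [-4, 6, 2], [2, 2, 6]].
Leading principal minors: 8, 32, 104.
All positive ⇒ H ≻ 0 ⇒ convex.

convex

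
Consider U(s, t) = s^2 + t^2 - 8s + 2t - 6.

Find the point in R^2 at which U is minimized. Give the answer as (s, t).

U(s,t) separates as P(s) + Q(t) − 6, so its minimum is min P + min Q − 6.
P'(s) = 2s - 8 vanishes at s ∈ {4}; Q'(t) = 2(t + 1) vanishes at t ∈ {-1}.
Local minima of P (where P''>0): P(4)=-16. Local minima of Q: Q(-1)=-1.
So the global minimum of U is P(4) + Q(-1) − 6 = -16 − 1 − 6 = -23, attained at (4, -1).

(4, -1)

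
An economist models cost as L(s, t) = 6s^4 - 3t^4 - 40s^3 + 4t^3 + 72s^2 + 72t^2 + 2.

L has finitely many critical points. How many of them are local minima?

2

L separates as a function of s plus a function of t, so ∇L=0 decouples.
∂L/∂s = 24s(s - 3)(s - 2) = 0 at s ∈ {0, 2, 3}; ∂L/∂t = -12t(t - 4)(t + 3) = 0 at t ∈ {-3, 0, 4}.
The Hessian is diagonal: diag(L_ss, L_tt). Second derivatives: L_ss(0)=144, L_ss(2)=-48, L_ss(3)=72; L_tt(-3)=-252, L_tt(0)=144, L_tt(4)=-336.
Local minima occur where both diagonal entries positive: (0, 0), (3, 0). Count: 2.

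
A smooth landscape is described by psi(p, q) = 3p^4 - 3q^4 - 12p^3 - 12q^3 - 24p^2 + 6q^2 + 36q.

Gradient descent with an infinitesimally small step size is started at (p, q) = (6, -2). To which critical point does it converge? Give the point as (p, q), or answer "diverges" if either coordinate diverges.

psi is separable, so gradient descent decouples: p follows -∂psi/∂p, q follows -∂psi/∂q.
∂psi/∂p = 12p(p - 4)(p + 1); at p=6 this is 1008, so p decreases.
∂psi/∂q = -12(q - 1)(q + 1)(q + 3); at q=-2 this is -36, so q increases.
p converges to its nearest critical value 4 (a local min of the p-part); q converges to -1. The iterate converges to (4, -1).

(4, -1)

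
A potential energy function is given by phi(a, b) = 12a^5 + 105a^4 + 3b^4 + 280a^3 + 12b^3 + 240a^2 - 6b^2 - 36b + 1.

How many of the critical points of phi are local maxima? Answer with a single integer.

phi separates as a function of a plus a function of b, so ∇phi=0 decouples.
∂phi/∂a = 60a(a + 1)(a + 2)(a + 4) = 0 at a ∈ {-4, -2, -1, 0}; ∂phi/∂b = 12(b - 1)(b + 1)(b + 3) = 0 at b ∈ {-3, -1, 1}.
The Hessian is diagonal: diag(phi_aa, phi_bb). Second derivatives: phi_aa(-4)=-1440, phi_aa(-2)=240, phi_aa(-1)=-180, phi_aa(0)=480; phi_bb(-3)=96, phi_bb(-1)=-48, phi_bb(1)=96.
Local maxima occur where both diagonal entries negative: (-4, -1), (-1, -1). Count: 2.

2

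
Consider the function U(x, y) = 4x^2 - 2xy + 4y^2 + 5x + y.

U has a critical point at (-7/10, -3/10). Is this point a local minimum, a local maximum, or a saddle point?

local minimum

The Hessian of U is constant: H = [[8, -2], [-2, 8]].
det(H) = 8·8 − (-2)² = 60.
det(H) > 0 and tr(H) = 16 > 0, so H is positive definite and the point is a local minimum.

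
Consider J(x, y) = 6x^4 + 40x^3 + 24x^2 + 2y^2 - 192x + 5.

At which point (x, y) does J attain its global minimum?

(1, 0)

J(x,y) separates as P(x) + Q(y) + 5, so its minimum is min P + min Q + 5.
P'(x) = 24(x - 1)(x + 2)(x + 4) vanishes at x ∈ {-4, -2, 1}; Q'(y) = 4y vanishes at y ∈ {0}.
Local minima of P (where P''>0): P(-4)=128, P(1)=-122. Local minima of Q: Q(0)=0.
So the global minimum of J is P(1) + Q(0) + 5 = -122 + 0 + 5 = -117, attained at (1, 0).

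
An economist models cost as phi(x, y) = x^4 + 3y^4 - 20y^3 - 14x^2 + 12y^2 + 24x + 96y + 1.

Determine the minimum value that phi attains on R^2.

phi(x,y) separates as P(x) + Q(y) + 1, so its minimum is min P + min Q + 1.
P'(x) = 4(x - 2)(x - 1)(x + 3) vanishes at x ∈ {-3, 1, 2}; Q'(y) = 12(y - 4)(y - 2)(y + 1) vanishes at y ∈ {-1, 2, 4}.
Local minima of P (where P''>0): P(-3)=-117, P(2)=8. Local minima of Q: Q(-1)=-61, Q(4)=64.
So the global minimum of phi is P(-3) + Q(-1) + 1 = -117 − 61 + 1 = -177, attained at (-3, -1).

-177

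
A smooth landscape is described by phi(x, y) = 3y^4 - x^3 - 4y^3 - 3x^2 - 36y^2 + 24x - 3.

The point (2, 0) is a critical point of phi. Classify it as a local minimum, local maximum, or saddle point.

local maximum

The mixed partial ∂²phi/∂x∂y is 0, so the Hessian at any point is diag(phi_xx, phi_yy) = diag(-6(x + 1), 12(3y^2 - 2y - 6)).
At (2, 0): H = diag(-18, -72).
Both eigenvalues are negative, so H is negative definite: a local maximum.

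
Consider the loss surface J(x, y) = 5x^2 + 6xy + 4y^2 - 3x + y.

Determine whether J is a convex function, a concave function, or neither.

J is quadratic, so its Hessian is the constant matrix H = [[10, 6], [6, 8]].
det(H) = 44, tr(H) = 18.
det(H) > 0 and tr(H) > 0, so H is positive definite everywhere: convex.

convex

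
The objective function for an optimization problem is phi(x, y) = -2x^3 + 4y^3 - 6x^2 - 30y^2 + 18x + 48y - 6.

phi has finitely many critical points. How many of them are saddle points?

2

phi separates as a function of x plus a function of y, so ∇phi=0 decouples.
∂phi/∂x = -6(x - 1)(x + 3) = 0 at x ∈ {-3, 1}; ∂phi/∂y = 12(y - 4)(y - 1) = 0 at y ∈ {1, 4}.
The Hessian is diagonal: diag(phi_xx, phi_yy). Second derivatives: phi_xx(-3)=24, phi_xx(1)=-24; phi_yy(1)=-36, phi_yy(4)=36.
Saddle points occur where the two diagonal entries have opposite signs: (-3, 1), (1, 4). Count: 2.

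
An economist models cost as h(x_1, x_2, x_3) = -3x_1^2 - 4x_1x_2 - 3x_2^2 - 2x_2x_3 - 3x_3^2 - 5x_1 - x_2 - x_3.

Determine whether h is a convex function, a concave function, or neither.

h is quadratic, so its Hessian is the constant matrix H = [[-6, -4, 0], [-4, -6, -2], [0, -2, -6]].
Leading principal minors: -6, 20, -96.
Signs alternate −, +, − ⇒ H ≺ 0 ⇒ concave.

concave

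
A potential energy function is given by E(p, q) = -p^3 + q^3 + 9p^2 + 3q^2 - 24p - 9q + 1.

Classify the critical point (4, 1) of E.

saddle point

The mixed partial ∂²E/∂p∂q is 0, so the Hessian at any point is diag(E_pp, E_qq) = diag(6(-p + 3), 6(q + 1)).
At (4, 1): H = diag(-6, 12).
The eigenvalues have opposite signs, so H is indefinite: a saddle point.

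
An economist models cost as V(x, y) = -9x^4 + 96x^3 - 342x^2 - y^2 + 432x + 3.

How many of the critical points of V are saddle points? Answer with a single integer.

1

V separates as a function of x plus a function of y, so ∇V=0 decouples.
∂V/∂x = -36(x - 4)(x - 3)(x - 1) = 0 at x ∈ {1, 3, 4}; ∂V/∂y = -2y = 0 at y ∈ {0}.
The Hessian is diagonal: diag(V_xx, V_yy). Second derivatives: V_xx(1)=-216, V_xx(3)=72, V_xx(4)=-108; V_yy(0)=-2.
Saddle points occur where the two diagonal entries have opposite signs: (3, 0). Count: 1.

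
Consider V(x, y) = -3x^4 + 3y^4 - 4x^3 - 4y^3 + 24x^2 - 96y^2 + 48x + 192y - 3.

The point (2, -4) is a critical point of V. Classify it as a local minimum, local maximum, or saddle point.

The mixed partial ∂²V/∂x∂y is 0, so the Hessian at any point is diag(V_xx, V_yy) = diag(12(-3x^2 - 2x + 4), 12(3y^2 - 2y - 16)).
At (2, -4): H = diag(-144, 480).
The eigenvalues have opposite signs, so H is indefinite: a saddle point.

saddle point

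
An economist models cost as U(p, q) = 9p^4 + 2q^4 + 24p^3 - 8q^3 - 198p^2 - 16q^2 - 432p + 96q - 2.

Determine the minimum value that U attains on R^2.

-1863

U(p,q) separates as A(p) + B(q) − 2, so its minimum is min A + min B − 2.
A'(p) = 36(p - 3)(p + 1)(p + 4) vanishes at p ∈ {-4, -1, 3}; B'(q) = 8(q - 3)(q - 2)(q + 2) vanishes at q ∈ {-2, 2, 3}.
Local minima of A (where A''>0): A(-4)=-672, A(3)=-1701. Local minima of B: B(-2)=-160, B(3)=90.
So the global minimum of U is A(3) + B(-2) − 2 = -1701 − 160 − 2 = -1863, attained at (3, -2).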